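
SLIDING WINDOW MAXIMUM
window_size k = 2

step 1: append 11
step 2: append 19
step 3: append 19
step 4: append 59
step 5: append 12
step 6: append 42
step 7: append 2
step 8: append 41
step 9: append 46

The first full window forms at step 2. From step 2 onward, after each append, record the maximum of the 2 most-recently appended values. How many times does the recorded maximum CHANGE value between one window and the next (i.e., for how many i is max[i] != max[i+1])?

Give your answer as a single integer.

step 1: append 11 -> window=[11] (not full yet)
step 2: append 19 -> window=[11, 19] -> max=19
step 3: append 19 -> window=[19, 19] -> max=19
step 4: append 59 -> window=[19, 59] -> max=59
step 5: append 12 -> window=[59, 12] -> max=59
step 6: append 42 -> window=[12, 42] -> max=42
step 7: append 2 -> window=[42, 2] -> max=42
step 8: append 41 -> window=[2, 41] -> max=41
step 9: append 46 -> window=[41, 46] -> max=46
Recorded maximums: 19 19 59 59 42 42 41 46
Changes between consecutive maximums: 4

Answer: 4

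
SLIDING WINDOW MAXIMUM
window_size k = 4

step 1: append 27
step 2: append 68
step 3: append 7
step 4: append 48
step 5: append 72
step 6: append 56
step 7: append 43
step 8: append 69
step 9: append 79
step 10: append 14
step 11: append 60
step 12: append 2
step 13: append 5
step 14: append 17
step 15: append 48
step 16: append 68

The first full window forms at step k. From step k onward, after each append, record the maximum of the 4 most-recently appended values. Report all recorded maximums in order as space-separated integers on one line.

step 1: append 27 -> window=[27] (not full yet)
step 2: append 68 -> window=[27, 68] (not full yet)
step 3: append 7 -> window=[27, 68, 7] (not full yet)
step 4: append 48 -> window=[27, 68, 7, 48] -> max=68
step 5: append 72 -> window=[68, 7, 48, 72] -> max=72
step 6: append 56 -> window=[7, 48, 72, 56] -> max=72
step 7: append 43 -> window=[48, 72, 56, 43] -> max=72
step 8: append 69 -> window=[72, 56, 43, 69] -> max=72
step 9: append 79 -> window=[56, 43, 69, 79] -> max=79
step 10: append 14 -> window=[43, 69, 79, 14] -> max=79
step 11: append 60 -> window=[69, 79, 14, 60] -> max=79
step 12: append 2 -> window=[79, 14, 60, 2] -> max=79
step 13: append 5 -> window=[14, 60, 2, 5] -> max=60
step 14: append 17 -> window=[60, 2, 5, 17] -> max=60
step 15: append 48 -> window=[2, 5, 17, 48] -> max=48
step 16: append 68 -> window=[5, 17, 48, 68] -> max=68

Answer: 68 72 72 72 72 79 79 79 79 60 60 48 68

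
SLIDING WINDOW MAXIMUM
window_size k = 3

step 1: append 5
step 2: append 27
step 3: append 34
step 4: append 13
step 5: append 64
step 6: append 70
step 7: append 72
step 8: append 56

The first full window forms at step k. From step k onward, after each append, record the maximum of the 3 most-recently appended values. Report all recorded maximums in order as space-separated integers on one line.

step 1: append 5 -> window=[5] (not full yet)
step 2: append 27 -> window=[5, 27] (not full yet)
step 3: append 34 -> window=[5, 27, 34] -> max=34
step 4: append 13 -> window=[27, 34, 13] -> max=34
step 5: append 64 -> window=[34, 13, 64] -> max=64
step 6: append 70 -> window=[13, 64, 70] -> max=70
step 7: append 72 -> window=[64, 70, 72] -> max=72
step 8: append 56 -> window=[70, 72, 56] -> max=72

Answer: 34 34 64 70 72 72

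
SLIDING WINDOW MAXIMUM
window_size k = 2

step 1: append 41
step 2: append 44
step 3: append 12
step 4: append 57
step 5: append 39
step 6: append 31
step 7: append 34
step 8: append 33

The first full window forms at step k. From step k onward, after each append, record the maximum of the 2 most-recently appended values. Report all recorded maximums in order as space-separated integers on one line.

step 1: append 41 -> window=[41] (not full yet)
step 2: append 44 -> window=[41, 44] -> max=44
step 3: append 12 -> window=[44, 12] -> max=44
step 4: append 57 -> window=[12, 57] -> max=57
step 5: append 39 -> window=[57, 39] -> max=57
step 6: append 31 -> window=[39, 31] -> max=39
step 7: append 34 -> window=[31, 34] -> max=34
step 8: append 33 -> window=[34, 33] -> max=34

Answer: 44 44 57 57 39 34 34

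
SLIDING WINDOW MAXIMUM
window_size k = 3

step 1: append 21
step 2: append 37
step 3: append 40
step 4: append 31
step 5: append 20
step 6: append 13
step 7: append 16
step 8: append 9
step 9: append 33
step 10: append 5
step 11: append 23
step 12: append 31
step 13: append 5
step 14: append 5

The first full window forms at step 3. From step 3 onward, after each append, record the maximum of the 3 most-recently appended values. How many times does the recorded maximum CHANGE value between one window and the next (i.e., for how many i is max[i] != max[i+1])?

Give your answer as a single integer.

Answer: 5

Derivation:
step 1: append 21 -> window=[21] (not full yet)
step 2: append 37 -> window=[21, 37] (not full yet)
step 3: append 40 -> window=[21, 37, 40] -> max=40
step 4: append 31 -> window=[37, 40, 31] -> max=40
step 5: append 20 -> window=[40, 31, 20] -> max=40
step 6: append 13 -> window=[31, 20, 13] -> max=31
step 7: append 16 -> window=[20, 13, 16] -> max=20
step 8: append 9 -> window=[13, 16, 9] -> max=16
step 9: append 33 -> window=[16, 9, 33] -> max=33
step 10: append 5 -> window=[9, 33, 5] -> max=33
step 11: append 23 -> window=[33, 5, 23] -> max=33
step 12: append 31 -> window=[5, 23, 31] -> max=31
step 13: append 5 -> window=[23, 31, 5] -> max=31
step 14: append 5 -> window=[31, 5, 5] -> max=31
Recorded maximums: 40 40 40 31 20 16 33 33 33 31 31 31
Changes between consecutive maximums: 5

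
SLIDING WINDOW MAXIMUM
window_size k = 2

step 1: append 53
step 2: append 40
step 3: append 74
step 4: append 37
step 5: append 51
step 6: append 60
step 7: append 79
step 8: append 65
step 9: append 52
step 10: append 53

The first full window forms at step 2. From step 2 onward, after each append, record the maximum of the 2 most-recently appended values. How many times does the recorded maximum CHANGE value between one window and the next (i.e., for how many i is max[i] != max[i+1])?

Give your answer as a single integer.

Answer: 6

Derivation:
step 1: append 53 -> window=[53] (not full yet)
step 2: append 40 -> window=[53, 40] -> max=53
step 3: append 74 -> window=[40, 74] -> max=74
step 4: append 37 -> window=[74, 37] -> max=74
step 5: append 51 -> window=[37, 51] -> max=51
step 6: append 60 -> window=[51, 60] -> max=60
step 7: append 79 -> window=[60, 79] -> max=79
step 8: append 65 -> window=[79, 65] -> max=79
step 9: append 52 -> window=[65, 52] -> max=65
step 10: append 53 -> window=[52, 53] -> max=53
Recorded maximums: 53 74 74 51 60 79 79 65 53
Changes between consecutive maximums: 6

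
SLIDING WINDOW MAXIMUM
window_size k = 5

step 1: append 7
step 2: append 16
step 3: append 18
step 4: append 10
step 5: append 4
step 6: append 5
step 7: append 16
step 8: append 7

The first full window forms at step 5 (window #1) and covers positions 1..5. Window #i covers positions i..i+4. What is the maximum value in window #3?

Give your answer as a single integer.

step 1: append 7 -> window=[7] (not full yet)
step 2: append 16 -> window=[7, 16] (not full yet)
step 3: append 18 -> window=[7, 16, 18] (not full yet)
step 4: append 10 -> window=[7, 16, 18, 10] (not full yet)
step 5: append 4 -> window=[7, 16, 18, 10, 4] -> max=18
step 6: append 5 -> window=[16, 18, 10, 4, 5] -> max=18
step 7: append 16 -> window=[18, 10, 4, 5, 16] -> max=18
Window #3 max = 18

Answer: 18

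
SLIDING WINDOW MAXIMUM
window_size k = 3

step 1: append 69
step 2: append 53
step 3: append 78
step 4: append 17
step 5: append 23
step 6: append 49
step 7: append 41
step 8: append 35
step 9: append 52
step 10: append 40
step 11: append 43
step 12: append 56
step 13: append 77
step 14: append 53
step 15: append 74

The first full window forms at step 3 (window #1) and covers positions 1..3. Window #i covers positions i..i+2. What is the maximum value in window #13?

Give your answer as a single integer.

Answer: 77

Derivation:
step 1: append 69 -> window=[69] (not full yet)
step 2: append 53 -> window=[69, 53] (not full yet)
step 3: append 78 -> window=[69, 53, 78] -> max=78
step 4: append 17 -> window=[53, 78, 17] -> max=78
step 5: append 23 -> window=[78, 17, 23] -> max=78
step 6: append 49 -> window=[17, 23, 49] -> max=49
step 7: append 41 -> window=[23, 49, 41] -> max=49
step 8: append 35 -> window=[49, 41, 35] -> max=49
step 9: append 52 -> window=[41, 35, 52] -> max=52
step 10: append 40 -> window=[35, 52, 40] -> max=52
step 11: append 43 -> window=[52, 40, 43] -> max=52
step 12: append 56 -> window=[40, 43, 56] -> max=56
step 13: append 77 -> window=[43, 56, 77] -> max=77
step 14: append 53 -> window=[56, 77, 53] -> max=77
step 15: append 74 -> window=[77, 53, 74] -> max=77
Window #13 max = 77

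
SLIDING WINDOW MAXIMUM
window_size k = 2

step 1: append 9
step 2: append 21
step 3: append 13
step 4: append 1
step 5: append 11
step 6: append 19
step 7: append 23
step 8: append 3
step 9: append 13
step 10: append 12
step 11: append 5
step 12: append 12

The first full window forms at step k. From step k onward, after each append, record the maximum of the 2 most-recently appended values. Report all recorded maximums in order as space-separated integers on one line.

Answer: 21 21 13 11 19 23 23 13 13 12 12

Derivation:
step 1: append 9 -> window=[9] (not full yet)
step 2: append 21 -> window=[9, 21] -> max=21
step 3: append 13 -> window=[21, 13] -> max=21
step 4: append 1 -> window=[13, 1] -> max=13
step 5: append 11 -> window=[1, 11] -> max=11
step 6: append 19 -> window=[11, 19] -> max=19
step 7: append 23 -> window=[19, 23] -> max=23
step 8: append 3 -> window=[23, 3] -> max=23
step 9: append 13 -> window=[3, 13] -> max=13
step 10: append 12 -> window=[13, 12] -> max=13
step 11: append 5 -> window=[12, 5] -> max=12
step 12: append 12 -> window=[5, 12] -> max=12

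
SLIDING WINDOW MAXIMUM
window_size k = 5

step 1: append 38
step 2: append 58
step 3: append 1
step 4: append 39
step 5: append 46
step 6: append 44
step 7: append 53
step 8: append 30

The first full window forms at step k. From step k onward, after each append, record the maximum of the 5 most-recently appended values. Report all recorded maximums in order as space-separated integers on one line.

step 1: append 38 -> window=[38] (not full yet)
step 2: append 58 -> window=[38, 58] (not full yet)
step 3: append 1 -> window=[38, 58, 1] (not full yet)
step 4: append 39 -> window=[38, 58, 1, 39] (not full yet)
step 5: append 46 -> window=[38, 58, 1, 39, 46] -> max=58
step 6: append 44 -> window=[58, 1, 39, 46, 44] -> max=58
step 7: append 53 -> window=[1, 39, 46, 44, 53] -> max=53
step 8: append 30 -> window=[39, 46, 44, 53, 30] -> max=53

Answer: 58 58 53 53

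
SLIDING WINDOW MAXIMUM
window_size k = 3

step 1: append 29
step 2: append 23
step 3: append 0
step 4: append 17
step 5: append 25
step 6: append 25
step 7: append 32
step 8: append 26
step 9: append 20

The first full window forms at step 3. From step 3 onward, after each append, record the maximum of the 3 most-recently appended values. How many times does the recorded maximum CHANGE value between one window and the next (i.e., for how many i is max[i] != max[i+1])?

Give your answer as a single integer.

step 1: append 29 -> window=[29] (not full yet)
step 2: append 23 -> window=[29, 23] (not full yet)
step 3: append 0 -> window=[29, 23, 0] -> max=29
step 4: append 17 -> window=[23, 0, 17] -> max=23
step 5: append 25 -> window=[0, 17, 25] -> max=25
step 6: append 25 -> window=[17, 25, 25] -> max=25
step 7: append 32 -> window=[25, 25, 32] -> max=32
step 8: append 26 -> window=[25, 32, 26] -> max=32
step 9: append 20 -> window=[32, 26, 20] -> max=32
Recorded maximums: 29 23 25 25 32 32 32
Changes between consecutive maximums: 3

Answer: 3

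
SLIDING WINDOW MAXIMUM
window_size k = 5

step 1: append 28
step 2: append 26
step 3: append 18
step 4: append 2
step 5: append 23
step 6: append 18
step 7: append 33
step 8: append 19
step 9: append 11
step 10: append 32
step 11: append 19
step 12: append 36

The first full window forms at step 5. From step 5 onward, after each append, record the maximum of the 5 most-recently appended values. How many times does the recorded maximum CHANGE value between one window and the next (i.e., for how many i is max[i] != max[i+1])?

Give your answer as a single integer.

Answer: 3

Derivation:
step 1: append 28 -> window=[28] (not full yet)
step 2: append 26 -> window=[28, 26] (not full yet)
step 3: append 18 -> window=[28, 26, 18] (not full yet)
step 4: append 2 -> window=[28, 26, 18, 2] (not full yet)
step 5: append 23 -> window=[28, 26, 18, 2, 23] -> max=28
step 6: append 18 -> window=[26, 18, 2, 23, 18] -> max=26
step 7: append 33 -> window=[18, 2, 23, 18, 33] -> max=33
step 8: append 19 -> window=[2, 23, 18, 33, 19] -> max=33
step 9: append 11 -> window=[23, 18, 33, 19, 11] -> max=33
step 10: append 32 -> window=[18, 33, 19, 11, 32] -> max=33
step 11: append 19 -> window=[33, 19, 11, 32, 19] -> max=33
step 12: append 36 -> window=[19, 11, 32, 19, 36] -> max=36
Recorded maximums: 28 26 33 33 33 33 33 36
Changes between consecutive maximums: 3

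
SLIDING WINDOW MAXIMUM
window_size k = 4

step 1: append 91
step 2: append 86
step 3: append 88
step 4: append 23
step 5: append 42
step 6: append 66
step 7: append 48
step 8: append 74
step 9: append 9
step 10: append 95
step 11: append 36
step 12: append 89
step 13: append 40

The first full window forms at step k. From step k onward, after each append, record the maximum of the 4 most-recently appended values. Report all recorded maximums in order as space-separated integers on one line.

step 1: append 91 -> window=[91] (not full yet)
step 2: append 86 -> window=[91, 86] (not full yet)
step 3: append 88 -> window=[91, 86, 88] (not full yet)
step 4: append 23 -> window=[91, 86, 88, 23] -> max=91
step 5: append 42 -> window=[86, 88, 23, 42] -> max=88
step 6: append 66 -> window=[88, 23, 42, 66] -> max=88
step 7: append 48 -> window=[23, 42, 66, 48] -> max=66
step 8: append 74 -> window=[42, 66, 48, 74] -> max=74
step 9: append 9 -> window=[66, 48, 74, 9] -> max=74
step 10: append 95 -> window=[48, 74, 9, 95] -> max=95
step 11: append 36 -> window=[74, 9, 95, 36] -> max=95
step 12: append 89 -> window=[9, 95, 36, 89] -> max=95
step 13: append 40 -> window=[95, 36, 89, 40] -> max=95

Answer: 91 88 88 66 74 74 95 95 95 95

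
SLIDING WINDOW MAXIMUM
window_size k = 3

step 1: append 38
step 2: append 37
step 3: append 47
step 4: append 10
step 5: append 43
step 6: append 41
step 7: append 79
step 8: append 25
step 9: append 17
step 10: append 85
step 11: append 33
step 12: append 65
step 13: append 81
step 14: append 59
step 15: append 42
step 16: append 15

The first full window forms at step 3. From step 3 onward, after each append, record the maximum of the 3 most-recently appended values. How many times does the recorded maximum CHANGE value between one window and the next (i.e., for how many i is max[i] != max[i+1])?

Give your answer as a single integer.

step 1: append 38 -> window=[38] (not full yet)
step 2: append 37 -> window=[38, 37] (not full yet)
step 3: append 47 -> window=[38, 37, 47] -> max=47
step 4: append 10 -> window=[37, 47, 10] -> max=47
step 5: append 43 -> window=[47, 10, 43] -> max=47
step 6: append 41 -> window=[10, 43, 41] -> max=43
step 7: append 79 -> window=[43, 41, 79] -> max=79
step 8: append 25 -> window=[41, 79, 25] -> max=79
step 9: append 17 -> window=[79, 25, 17] -> max=79
step 10: append 85 -> window=[25, 17, 85] -> max=85
step 11: append 33 -> window=[17, 85, 33] -> max=85
step 12: append 65 -> window=[85, 33, 65] -> max=85
step 13: append 81 -> window=[33, 65, 81] -> max=81
step 14: append 59 -> window=[65, 81, 59] -> max=81
step 15: append 42 -> window=[81, 59, 42] -> max=81
step 16: append 15 -> window=[59, 42, 15] -> max=59
Recorded maximums: 47 47 47 43 79 79 79 85 85 85 81 81 81 59
Changes between consecutive maximums: 5

Answer: 5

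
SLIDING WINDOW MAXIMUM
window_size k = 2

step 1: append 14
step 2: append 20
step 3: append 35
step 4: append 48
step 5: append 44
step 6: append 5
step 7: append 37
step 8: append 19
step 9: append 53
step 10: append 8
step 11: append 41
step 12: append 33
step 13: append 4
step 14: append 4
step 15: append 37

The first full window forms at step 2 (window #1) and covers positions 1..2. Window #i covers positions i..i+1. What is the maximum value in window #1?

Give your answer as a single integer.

Answer: 20

Derivation:
step 1: append 14 -> window=[14] (not full yet)
step 2: append 20 -> window=[14, 20] -> max=20
Window #1 max = 20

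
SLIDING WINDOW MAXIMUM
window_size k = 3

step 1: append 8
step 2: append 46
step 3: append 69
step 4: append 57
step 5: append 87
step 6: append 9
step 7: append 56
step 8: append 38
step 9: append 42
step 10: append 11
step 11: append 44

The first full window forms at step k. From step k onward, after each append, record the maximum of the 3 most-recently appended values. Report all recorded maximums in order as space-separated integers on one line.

Answer: 69 69 87 87 87 56 56 42 44

Derivation:
step 1: append 8 -> window=[8] (not full yet)
step 2: append 46 -> window=[8, 46] (not full yet)
step 3: append 69 -> window=[8, 46, 69] -> max=69
step 4: append 57 -> window=[46, 69, 57] -> max=69
step 5: append 87 -> window=[69, 57, 87] -> max=87
step 6: append 9 -> window=[57, 87, 9] -> max=87
step 7: append 56 -> window=[87, 9, 56] -> max=87
step 8: append 38 -> window=[9, 56, 38] -> max=56
step 9: append 42 -> window=[56, 38, 42] -> max=56
step 10: append 11 -> window=[38, 42, 11] -> max=42
step 11: append 44 -> window=[42, 11, 44] -> max=44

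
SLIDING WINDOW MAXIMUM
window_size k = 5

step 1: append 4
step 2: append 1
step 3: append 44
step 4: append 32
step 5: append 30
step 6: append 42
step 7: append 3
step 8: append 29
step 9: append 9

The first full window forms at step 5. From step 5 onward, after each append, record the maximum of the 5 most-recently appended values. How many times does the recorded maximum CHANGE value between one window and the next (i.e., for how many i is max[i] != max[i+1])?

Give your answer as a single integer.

step 1: append 4 -> window=[4] (not full yet)
step 2: append 1 -> window=[4, 1] (not full yet)
step 3: append 44 -> window=[4, 1, 44] (not full yet)
step 4: append 32 -> window=[4, 1, 44, 32] (not full yet)
step 5: append 30 -> window=[4, 1, 44, 32, 30] -> max=44
step 6: append 42 -> window=[1, 44, 32, 30, 42] -> max=44
step 7: append 3 -> window=[44, 32, 30, 42, 3] -> max=44
step 8: append 29 -> window=[32, 30, 42, 3, 29] -> max=42
step 9: append 9 -> window=[30, 42, 3, 29, 9] -> max=42
Recorded maximums: 44 44 44 42 42
Changes between consecutive maximums: 1

Answer: 1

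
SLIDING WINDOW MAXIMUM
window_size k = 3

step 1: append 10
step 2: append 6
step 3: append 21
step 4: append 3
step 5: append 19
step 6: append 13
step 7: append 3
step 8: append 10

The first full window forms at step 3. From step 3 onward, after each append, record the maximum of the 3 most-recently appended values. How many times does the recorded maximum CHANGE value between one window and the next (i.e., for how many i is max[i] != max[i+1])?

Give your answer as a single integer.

step 1: append 10 -> window=[10] (not full yet)
step 2: append 6 -> window=[10, 6] (not full yet)
step 3: append 21 -> window=[10, 6, 21] -> max=21
step 4: append 3 -> window=[6, 21, 3] -> max=21
step 5: append 19 -> window=[21, 3, 19] -> max=21
step 6: append 13 -> window=[3, 19, 13] -> max=19
step 7: append 3 -> window=[19, 13, 3] -> max=19
step 8: append 10 -> window=[13, 3, 10] -> max=13
Recorded maximums: 21 21 21 19 19 13
Changes between consecutive maximums: 2

Answer: 2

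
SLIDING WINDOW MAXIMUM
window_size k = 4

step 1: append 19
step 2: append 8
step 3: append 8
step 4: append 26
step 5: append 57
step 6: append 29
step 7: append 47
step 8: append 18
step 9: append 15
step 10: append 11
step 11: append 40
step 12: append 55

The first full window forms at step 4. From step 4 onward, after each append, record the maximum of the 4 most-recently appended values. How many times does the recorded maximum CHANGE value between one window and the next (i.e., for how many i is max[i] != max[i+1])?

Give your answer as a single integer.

step 1: append 19 -> window=[19] (not full yet)
step 2: append 8 -> window=[19, 8] (not full yet)
step 3: append 8 -> window=[19, 8, 8] (not full yet)
step 4: append 26 -> window=[19, 8, 8, 26] -> max=26
step 5: append 57 -> window=[8, 8, 26, 57] -> max=57
step 6: append 29 -> window=[8, 26, 57, 29] -> max=57
step 7: append 47 -> window=[26, 57, 29, 47] -> max=57
step 8: append 18 -> window=[57, 29, 47, 18] -> max=57
step 9: append 15 -> window=[29, 47, 18, 15] -> max=47
step 10: append 11 -> window=[47, 18, 15, 11] -> max=47
step 11: append 40 -> window=[18, 15, 11, 40] -> max=40
step 12: append 55 -> window=[15, 11, 40, 55] -> max=55
Recorded maximums: 26 57 57 57 57 47 47 40 55
Changes between consecutive maximums: 4

Answer: 4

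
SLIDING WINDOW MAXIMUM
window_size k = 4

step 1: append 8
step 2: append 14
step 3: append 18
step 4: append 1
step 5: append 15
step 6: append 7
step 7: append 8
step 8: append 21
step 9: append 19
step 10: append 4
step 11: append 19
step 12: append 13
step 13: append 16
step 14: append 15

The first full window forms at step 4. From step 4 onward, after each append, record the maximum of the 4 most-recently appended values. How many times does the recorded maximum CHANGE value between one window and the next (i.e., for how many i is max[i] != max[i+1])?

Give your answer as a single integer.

step 1: append 8 -> window=[8] (not full yet)
step 2: append 14 -> window=[8, 14] (not full yet)
step 3: append 18 -> window=[8, 14, 18] (not full yet)
step 4: append 1 -> window=[8, 14, 18, 1] -> max=18
step 5: append 15 -> window=[14, 18, 1, 15] -> max=18
step 6: append 7 -> window=[18, 1, 15, 7] -> max=18
step 7: append 8 -> window=[1, 15, 7, 8] -> max=15
step 8: append 21 -> window=[15, 7, 8, 21] -> max=21
step 9: append 19 -> window=[7, 8, 21, 19] -> max=21
step 10: append 4 -> window=[8, 21, 19, 4] -> max=21
step 11: append 19 -> window=[21, 19, 4, 19] -> max=21
step 12: append 13 -> window=[19, 4, 19, 13] -> max=19
step 13: append 16 -> window=[4, 19, 13, 16] -> max=19
step 14: append 15 -> window=[19, 13, 16, 15] -> max=19
Recorded maximums: 18 18 18 15 21 21 21 21 19 19 19
Changes between consecutive maximums: 3

Answer: 3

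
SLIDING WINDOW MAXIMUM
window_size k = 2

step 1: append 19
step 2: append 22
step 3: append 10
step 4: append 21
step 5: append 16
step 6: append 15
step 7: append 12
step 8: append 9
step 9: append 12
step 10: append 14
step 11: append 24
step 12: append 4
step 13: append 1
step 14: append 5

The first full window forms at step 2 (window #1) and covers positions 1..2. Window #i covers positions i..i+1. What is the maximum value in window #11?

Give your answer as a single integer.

step 1: append 19 -> window=[19] (not full yet)
step 2: append 22 -> window=[19, 22] -> max=22
step 3: append 10 -> window=[22, 10] -> max=22
step 4: append 21 -> window=[10, 21] -> max=21
step 5: append 16 -> window=[21, 16] -> max=21
step 6: append 15 -> window=[16, 15] -> max=16
step 7: append 12 -> window=[15, 12] -> max=15
step 8: append 9 -> window=[12, 9] -> max=12
step 9: append 12 -> window=[9, 12] -> max=12
step 10: append 14 -> window=[12, 14] -> max=14
step 11: append 24 -> window=[14, 24] -> max=24
step 12: append 4 -> window=[24, 4] -> max=24
Window #11 max = 24

Answer: 24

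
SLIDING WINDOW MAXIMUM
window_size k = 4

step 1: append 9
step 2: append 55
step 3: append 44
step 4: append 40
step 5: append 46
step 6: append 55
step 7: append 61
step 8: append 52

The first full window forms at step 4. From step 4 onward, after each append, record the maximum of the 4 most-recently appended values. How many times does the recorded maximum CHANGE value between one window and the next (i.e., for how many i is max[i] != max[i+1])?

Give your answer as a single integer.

Answer: 1

Derivation:
step 1: append 9 -> window=[9] (not full yet)
step 2: append 55 -> window=[9, 55] (not full yet)
step 3: append 44 -> window=[9, 55, 44] (not full yet)
step 4: append 40 -> window=[9, 55, 44, 40] -> max=55
step 5: append 46 -> window=[55, 44, 40, 46] -> max=55
step 6: append 55 -> window=[44, 40, 46, 55] -> max=55
step 7: append 61 -> window=[40, 46, 55, 61] -> max=61
step 8: append 52 -> window=[46, 55, 61, 52] -> max=61
Recorded maximums: 55 55 55 61 61
Changes between consecutive maximums: 1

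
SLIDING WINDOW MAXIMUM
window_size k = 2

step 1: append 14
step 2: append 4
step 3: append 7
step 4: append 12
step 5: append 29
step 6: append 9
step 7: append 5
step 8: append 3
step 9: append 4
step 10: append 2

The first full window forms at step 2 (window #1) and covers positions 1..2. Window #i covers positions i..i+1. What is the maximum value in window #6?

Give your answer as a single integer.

Answer: 9

Derivation:
step 1: append 14 -> window=[14] (not full yet)
step 2: append 4 -> window=[14, 4] -> max=14
step 3: append 7 -> window=[4, 7] -> max=7
step 4: append 12 -> window=[7, 12] -> max=12
step 5: append 29 -> window=[12, 29] -> max=29
step 6: append 9 -> window=[29, 9] -> max=29
step 7: append 5 -> window=[9, 5] -> max=9
Window #6 max = 9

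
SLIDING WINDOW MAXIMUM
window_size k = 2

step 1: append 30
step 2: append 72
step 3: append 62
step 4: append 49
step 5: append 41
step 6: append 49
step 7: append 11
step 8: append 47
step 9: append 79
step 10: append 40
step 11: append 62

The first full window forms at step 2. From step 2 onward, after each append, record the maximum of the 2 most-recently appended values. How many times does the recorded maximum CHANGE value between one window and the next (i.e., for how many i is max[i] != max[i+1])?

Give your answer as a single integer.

step 1: append 30 -> window=[30] (not full yet)
step 2: append 72 -> window=[30, 72] -> max=72
step 3: append 62 -> window=[72, 62] -> max=72
step 4: append 49 -> window=[62, 49] -> max=62
step 5: append 41 -> window=[49, 41] -> max=49
step 6: append 49 -> window=[41, 49] -> max=49
step 7: append 11 -> window=[49, 11] -> max=49
step 8: append 47 -> window=[11, 47] -> max=47
step 9: append 79 -> window=[47, 79] -> max=79
step 10: append 40 -> window=[79, 40] -> max=79
step 11: append 62 -> window=[40, 62] -> max=62
Recorded maximums: 72 72 62 49 49 49 47 79 79 62
Changes between consecutive maximums: 5

Answer: 5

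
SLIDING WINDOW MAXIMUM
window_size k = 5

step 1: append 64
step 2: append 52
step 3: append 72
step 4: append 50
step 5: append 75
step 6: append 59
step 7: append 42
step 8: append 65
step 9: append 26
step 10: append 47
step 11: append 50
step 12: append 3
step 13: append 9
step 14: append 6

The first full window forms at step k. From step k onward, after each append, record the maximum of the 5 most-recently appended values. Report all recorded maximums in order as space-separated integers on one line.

step 1: append 64 -> window=[64] (not full yet)
step 2: append 52 -> window=[64, 52] (not full yet)
step 3: append 72 -> window=[64, 52, 72] (not full yet)
step 4: append 50 -> window=[64, 52, 72, 50] (not full yet)
step 5: append 75 -> window=[64, 52, 72, 50, 75] -> max=75
step 6: append 59 -> window=[52, 72, 50, 75, 59] -> max=75
step 7: append 42 -> window=[72, 50, 75, 59, 42] -> max=75
step 8: append 65 -> window=[50, 75, 59, 42, 65] -> max=75
step 9: append 26 -> window=[75, 59, 42, 65, 26] -> max=75
step 10: append 47 -> window=[59, 42, 65, 26, 47] -> max=65
step 11: append 50 -> window=[42, 65, 26, 47, 50] -> max=65
step 12: append 3 -> window=[65, 26, 47, 50, 3] -> max=65
step 13: append 9 -> window=[26, 47, 50, 3, 9] -> max=50
step 14: append 6 -> window=[47, 50, 3, 9, 6] -> max=50

Answer: 75 75 75 75 75 65 65 65 50 50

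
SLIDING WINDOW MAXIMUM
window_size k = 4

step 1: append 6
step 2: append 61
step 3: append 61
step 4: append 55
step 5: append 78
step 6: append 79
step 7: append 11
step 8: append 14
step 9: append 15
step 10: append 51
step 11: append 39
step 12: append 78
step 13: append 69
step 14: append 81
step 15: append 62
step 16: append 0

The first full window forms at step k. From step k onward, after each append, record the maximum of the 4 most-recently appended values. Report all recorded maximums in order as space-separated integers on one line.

Answer: 61 78 79 79 79 79 51 51 78 78 81 81 81

Derivation:
step 1: append 6 -> window=[6] (not full yet)
step 2: append 61 -> window=[6, 61] (not full yet)
step 3: append 61 -> window=[6, 61, 61] (not full yet)
step 4: append 55 -> window=[6, 61, 61, 55] -> max=61
step 5: append 78 -> window=[61, 61, 55, 78] -> max=78
step 6: append 79 -> window=[61, 55, 78, 79] -> max=79
step 7: append 11 -> window=[55, 78, 79, 11] -> max=79
step 8: append 14 -> window=[78, 79, 11, 14] -> max=79
step 9: append 15 -> window=[79, 11, 14, 15] -> max=79
step 10: append 51 -> window=[11, 14, 15, 51] -> max=51
step 11: append 39 -> window=[14, 15, 51, 39] -> max=51
step 12: append 78 -> window=[15, 51, 39, 78] -> max=78
step 13: append 69 -> window=[51, 39, 78, 69] -> max=78
step 14: append 81 -> window=[39, 78, 69, 81] -> max=81
step 15: append 62 -> window=[78, 69, 81, 62] -> max=81
step 16: append 0 -> window=[69, 81, 62, 0] -> max=81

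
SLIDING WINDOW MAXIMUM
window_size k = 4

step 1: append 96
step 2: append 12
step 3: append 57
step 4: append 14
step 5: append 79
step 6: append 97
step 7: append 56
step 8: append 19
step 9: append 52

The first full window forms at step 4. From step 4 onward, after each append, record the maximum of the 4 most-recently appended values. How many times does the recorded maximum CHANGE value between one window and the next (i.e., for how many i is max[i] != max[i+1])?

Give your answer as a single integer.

step 1: append 96 -> window=[96] (not full yet)
step 2: append 12 -> window=[96, 12] (not full yet)
step 3: append 57 -> window=[96, 12, 57] (not full yet)
step 4: append 14 -> window=[96, 12, 57, 14] -> max=96
step 5: append 79 -> window=[12, 57, 14, 79] -> max=79
step 6: append 97 -> window=[57, 14, 79, 97] -> max=97
step 7: append 56 -> window=[14, 79, 97, 56] -> max=97
step 8: append 19 -> window=[79, 97, 56, 19] -> max=97
step 9: append 52 -> window=[97, 56, 19, 52] -> max=97
Recorded maximums: 96 79 97 97 97 97
Changes between consecutive maximums: 2

Answer: 2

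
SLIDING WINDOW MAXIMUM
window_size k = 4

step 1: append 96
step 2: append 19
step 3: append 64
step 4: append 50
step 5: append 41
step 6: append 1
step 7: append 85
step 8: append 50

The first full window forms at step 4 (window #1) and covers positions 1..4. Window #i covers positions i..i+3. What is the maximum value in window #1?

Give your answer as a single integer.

Answer: 96

Derivation:
step 1: append 96 -> window=[96] (not full yet)
step 2: append 19 -> window=[96, 19] (not full yet)
step 3: append 64 -> window=[96, 19, 64] (not full yet)
step 4: append 50 -> window=[96, 19, 64, 50] -> max=96
Window #1 max = 96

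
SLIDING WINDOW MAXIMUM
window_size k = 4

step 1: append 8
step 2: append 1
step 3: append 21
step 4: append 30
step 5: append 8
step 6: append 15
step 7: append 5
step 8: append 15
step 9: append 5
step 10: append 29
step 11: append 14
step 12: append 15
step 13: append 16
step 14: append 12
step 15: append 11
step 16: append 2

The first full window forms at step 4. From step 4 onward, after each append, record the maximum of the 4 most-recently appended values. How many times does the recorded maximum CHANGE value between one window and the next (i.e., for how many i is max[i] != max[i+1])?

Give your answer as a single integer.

Answer: 3

Derivation:
step 1: append 8 -> window=[8] (not full yet)
step 2: append 1 -> window=[8, 1] (not full yet)
step 3: append 21 -> window=[8, 1, 21] (not full yet)
step 4: append 30 -> window=[8, 1, 21, 30] -> max=30
step 5: append 8 -> window=[1, 21, 30, 8] -> max=30
step 6: append 15 -> window=[21, 30, 8, 15] -> max=30
step 7: append 5 -> window=[30, 8, 15, 5] -> max=30
step 8: append 15 -> window=[8, 15, 5, 15] -> max=15
step 9: append 5 -> window=[15, 5, 15, 5] -> max=15
step 10: append 29 -> window=[5, 15, 5, 29] -> max=29
step 11: append 14 -> window=[15, 5, 29, 14] -> max=29
step 12: append 15 -> window=[5, 29, 14, 15] -> max=29
step 13: append 16 -> window=[29, 14, 15, 16] -> max=29
step 14: append 12 -> window=[14, 15, 16, 12] -> max=16
step 15: append 11 -> window=[15, 16, 12, 11] -> max=16
step 16: append 2 -> window=[16, 12, 11, 2] -> max=16
Recorded maximums: 30 30 30 30 15 15 29 29 29 29 16 16 16
Changes between consecutive maximums: 3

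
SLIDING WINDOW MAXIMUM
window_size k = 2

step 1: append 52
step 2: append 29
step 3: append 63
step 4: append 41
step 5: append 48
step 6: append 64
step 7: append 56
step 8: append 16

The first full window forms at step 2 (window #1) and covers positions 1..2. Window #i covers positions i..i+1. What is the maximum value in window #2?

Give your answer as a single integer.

step 1: append 52 -> window=[52] (not full yet)
step 2: append 29 -> window=[52, 29] -> max=52
step 3: append 63 -> window=[29, 63] -> max=63
Window #2 max = 63

Answer: 63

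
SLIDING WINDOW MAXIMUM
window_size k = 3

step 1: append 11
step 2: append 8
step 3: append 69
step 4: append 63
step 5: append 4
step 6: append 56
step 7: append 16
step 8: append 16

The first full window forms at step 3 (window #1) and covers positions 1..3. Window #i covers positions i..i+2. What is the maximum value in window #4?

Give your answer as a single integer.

step 1: append 11 -> window=[11] (not full yet)
step 2: append 8 -> window=[11, 8] (not full yet)
step 3: append 69 -> window=[11, 8, 69] -> max=69
step 4: append 63 -> window=[8, 69, 63] -> max=69
step 5: append 4 -> window=[69, 63, 4] -> max=69
step 6: append 56 -> window=[63, 4, 56] -> max=63
Window #4 max = 63

Answer: 63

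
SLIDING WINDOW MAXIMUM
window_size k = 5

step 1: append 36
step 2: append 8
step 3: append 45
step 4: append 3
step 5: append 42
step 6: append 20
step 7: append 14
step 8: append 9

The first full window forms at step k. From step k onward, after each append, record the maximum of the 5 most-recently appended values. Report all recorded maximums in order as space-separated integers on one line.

Answer: 45 45 45 42

Derivation:
step 1: append 36 -> window=[36] (not full yet)
step 2: append 8 -> window=[36, 8] (not full yet)
step 3: append 45 -> window=[36, 8, 45] (not full yet)
step 4: append 3 -> window=[36, 8, 45, 3] (not full yet)
step 5: append 42 -> window=[36, 8, 45, 3, 42] -> max=45
step 6: append 20 -> window=[8, 45, 3, 42, 20] -> max=45
step 7: append 14 -> window=[45, 3, 42, 20, 14] -> max=45
step 8: append 9 -> window=[3, 42, 20, 14, 9] -> max=42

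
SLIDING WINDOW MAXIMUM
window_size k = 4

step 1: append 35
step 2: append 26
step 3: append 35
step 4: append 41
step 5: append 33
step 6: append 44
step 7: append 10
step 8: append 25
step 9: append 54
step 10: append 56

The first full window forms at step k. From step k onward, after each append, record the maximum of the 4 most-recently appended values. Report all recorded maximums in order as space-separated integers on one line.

Answer: 41 41 44 44 44 54 56

Derivation:
step 1: append 35 -> window=[35] (not full yet)
step 2: append 26 -> window=[35, 26] (not full yet)
step 3: append 35 -> window=[35, 26, 35] (not full yet)
step 4: append 41 -> window=[35, 26, 35, 41] -> max=41
step 5: append 33 -> window=[26, 35, 41, 33] -> max=41
step 6: append 44 -> window=[35, 41, 33, 44] -> max=44
step 7: append 10 -> window=[41, 33, 44, 10] -> max=44
step 8: append 25 -> window=[33, 44, 10, 25] -> max=44
step 9: append 54 -> window=[44, 10, 25, 54] -> max=54
step 10: append 56 -> window=[10, 25, 54, 56] -> max=56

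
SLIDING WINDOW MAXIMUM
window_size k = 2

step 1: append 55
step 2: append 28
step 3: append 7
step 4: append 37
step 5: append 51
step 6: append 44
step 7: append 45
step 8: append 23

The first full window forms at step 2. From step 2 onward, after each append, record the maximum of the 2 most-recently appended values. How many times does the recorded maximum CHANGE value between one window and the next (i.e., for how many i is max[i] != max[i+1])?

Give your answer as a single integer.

Answer: 4

Derivation:
step 1: append 55 -> window=[55] (not full yet)
step 2: append 28 -> window=[55, 28] -> max=55
step 3: append 7 -> window=[28, 7] -> max=28
step 4: append 37 -> window=[7, 37] -> max=37
step 5: append 51 -> window=[37, 51] -> max=51
step 6: append 44 -> window=[51, 44] -> max=51
step 7: append 45 -> window=[44, 45] -> max=45
step 8: append 23 -> window=[45, 23] -> max=45
Recorded maximums: 55 28 37 51 51 45 45
Changes between consecutive maximums: 4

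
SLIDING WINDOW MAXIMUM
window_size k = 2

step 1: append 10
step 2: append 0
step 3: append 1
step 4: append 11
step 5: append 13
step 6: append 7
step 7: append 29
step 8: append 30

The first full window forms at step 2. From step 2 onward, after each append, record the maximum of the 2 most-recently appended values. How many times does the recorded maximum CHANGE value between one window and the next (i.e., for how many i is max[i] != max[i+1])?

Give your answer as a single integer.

step 1: append 10 -> window=[10] (not full yet)
step 2: append 0 -> window=[10, 0] -> max=10
step 3: append 1 -> window=[0, 1] -> max=1
step 4: append 11 -> window=[1, 11] -> max=11
step 5: append 13 -> window=[11, 13] -> max=13
step 6: append 7 -> window=[13, 7] -> max=13
step 7: append 29 -> window=[7, 29] -> max=29
step 8: append 30 -> window=[29, 30] -> max=30
Recorded maximums: 10 1 11 13 13 29 30
Changes between consecutive maximums: 5

Answer: 5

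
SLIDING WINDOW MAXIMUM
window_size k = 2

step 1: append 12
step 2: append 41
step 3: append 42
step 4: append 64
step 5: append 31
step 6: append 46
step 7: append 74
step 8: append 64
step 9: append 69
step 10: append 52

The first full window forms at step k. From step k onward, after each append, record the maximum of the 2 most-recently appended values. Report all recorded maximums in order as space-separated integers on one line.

step 1: append 12 -> window=[12] (not full yet)
step 2: append 41 -> window=[12, 41] -> max=41
step 3: append 42 -> window=[41, 42] -> max=42
step 4: append 64 -> window=[42, 64] -> max=64
step 5: append 31 -> window=[64, 31] -> max=64
step 6: append 46 -> window=[31, 46] -> max=46
step 7: append 74 -> window=[46, 74] -> max=74
step 8: append 64 -> window=[74, 64] -> max=74
step 9: append 69 -> window=[64, 69] -> max=69
step 10: append 52 -> window=[69, 52] -> max=69

Answer: 41 42 64 64 46 74 74 69 69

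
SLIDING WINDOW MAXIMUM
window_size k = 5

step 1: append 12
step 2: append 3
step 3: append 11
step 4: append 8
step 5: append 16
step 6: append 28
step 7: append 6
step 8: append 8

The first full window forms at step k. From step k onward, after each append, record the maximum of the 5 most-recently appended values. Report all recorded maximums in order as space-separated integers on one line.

Answer: 16 28 28 28

Derivation:
step 1: append 12 -> window=[12] (not full yet)
step 2: append 3 -> window=[12, 3] (not full yet)
step 3: append 11 -> window=[12, 3, 11] (not full yet)
step 4: append 8 -> window=[12, 3, 11, 8] (not full yet)
step 5: append 16 -> window=[12, 3, 11, 8, 16] -> max=16
step 6: append 28 -> window=[3, 11, 8, 16, 28] -> max=28
step 7: append 6 -> window=[11, 8, 16, 28, 6] -> max=28
step 8: append 8 -> window=[8, 16, 28, 6, 8] -> max=28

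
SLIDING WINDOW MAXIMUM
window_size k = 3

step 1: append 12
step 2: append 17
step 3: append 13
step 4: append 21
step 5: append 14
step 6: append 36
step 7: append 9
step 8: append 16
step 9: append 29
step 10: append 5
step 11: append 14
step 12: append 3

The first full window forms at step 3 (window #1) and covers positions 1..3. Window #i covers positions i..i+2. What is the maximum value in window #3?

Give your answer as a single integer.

Answer: 21

Derivation:
step 1: append 12 -> window=[12] (not full yet)
step 2: append 17 -> window=[12, 17] (not full yet)
step 3: append 13 -> window=[12, 17, 13] -> max=17
step 4: append 21 -> window=[17, 13, 21] -> max=21
step 5: append 14 -> window=[13, 21, 14] -> max=21
Window #3 max = 21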